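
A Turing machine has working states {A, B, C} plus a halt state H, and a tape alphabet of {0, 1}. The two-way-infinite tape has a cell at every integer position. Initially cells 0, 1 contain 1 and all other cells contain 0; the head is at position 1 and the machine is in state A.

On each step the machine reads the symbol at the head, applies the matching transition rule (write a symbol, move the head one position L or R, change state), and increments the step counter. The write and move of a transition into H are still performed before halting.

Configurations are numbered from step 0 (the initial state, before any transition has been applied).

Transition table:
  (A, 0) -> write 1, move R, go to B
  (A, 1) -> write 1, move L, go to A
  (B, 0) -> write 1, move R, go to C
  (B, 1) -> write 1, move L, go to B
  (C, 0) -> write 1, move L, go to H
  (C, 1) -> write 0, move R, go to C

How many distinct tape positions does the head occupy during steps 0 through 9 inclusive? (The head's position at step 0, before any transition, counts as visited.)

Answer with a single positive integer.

Answer: 5

Derivation:
Step 1: in state A at pos 1, read 1 -> (A,1)->write 1,move L,goto A. Now: state=A, head=0, tape[-1..2]=0110 (head:  ^)
Step 2: in state A at pos 0, read 1 -> (A,1)->write 1,move L,goto A. Now: state=A, head=-1, tape[-2..2]=00110 (head:  ^)
Step 3: in state A at pos -1, read 0 -> (A,0)->write 1,move R,goto B. Now: state=B, head=0, tape[-2..2]=01110 (head:   ^)
Step 4: in state B at pos 0, read 1 -> (B,1)->write 1,move L,goto B. Now: state=B, head=-1, tape[-2..2]=01110 (head:  ^)
Step 5: in state B at pos -1, read 1 -> (B,1)->write 1,move L,goto B. Now: state=B, head=-2, tape[-3..2]=001110 (head:  ^)
Step 6: in state B at pos -2, read 0 -> (B,0)->write 1,move R,goto C. Now: state=C, head=-1, tape[-3..2]=011110 (head:   ^)
Step 7: in state C at pos -1, read 1 -> (C,1)->write 0,move R,goto C. Now: state=C, head=0, tape[-3..2]=010110 (head:    ^)
Step 8: in state C at pos 0, read 1 -> (C,1)->write 0,move R,goto C. Now: state=C, head=1, tape[-3..2]=010010 (head:     ^)
Step 9: in state C at pos 1, read 1 -> (C,1)->write 0,move R,goto C. Now: state=C, head=2, tape[-3..3]=0100000 (head:      ^)
Head positions at steps 0..9: starting at 1, distinct positions visited = {-2, -1, 0, 1, 2} -> 5 position(s)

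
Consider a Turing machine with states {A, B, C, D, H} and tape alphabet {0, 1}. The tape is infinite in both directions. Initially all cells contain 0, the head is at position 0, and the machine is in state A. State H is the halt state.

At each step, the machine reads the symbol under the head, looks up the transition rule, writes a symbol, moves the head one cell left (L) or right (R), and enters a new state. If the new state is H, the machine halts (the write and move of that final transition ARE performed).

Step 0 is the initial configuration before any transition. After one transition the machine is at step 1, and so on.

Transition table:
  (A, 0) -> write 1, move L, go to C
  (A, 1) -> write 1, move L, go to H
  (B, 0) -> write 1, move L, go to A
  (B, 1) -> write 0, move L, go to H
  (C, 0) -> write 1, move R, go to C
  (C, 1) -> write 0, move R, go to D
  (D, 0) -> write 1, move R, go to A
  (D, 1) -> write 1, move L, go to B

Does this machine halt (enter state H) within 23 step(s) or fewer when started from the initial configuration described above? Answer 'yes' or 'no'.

Answer: yes

Derivation:
Step 1: in state A at pos 0, read 0 -> (A,0)->write 1,move L,goto C. Now: state=C, head=-1, tape[-2..1]=0010 (head:  ^)
Step 2: in state C at pos -1, read 0 -> (C,0)->write 1,move R,goto C. Now: state=C, head=0, tape[-2..1]=0110 (head:   ^)
Step 3: in state C at pos 0, read 1 -> (C,1)->write 0,move R,goto D. Now: state=D, head=1, tape[-2..2]=01000 (head:    ^)
Step 4: in state D at pos 1, read 0 -> (D,0)->write 1,move R,goto A. Now: state=A, head=2, tape[-2..3]=010100 (head:     ^)
Step 5: in state A at pos 2, read 0 -> (A,0)->write 1,move L,goto C. Now: state=C, head=1, tape[-2..3]=010110 (head:    ^)
Step 6: in state C at pos 1, read 1 -> (C,1)->write 0,move R,goto D. Now: state=D, head=2, tape[-2..3]=010010 (head:     ^)
Step 7: in state D at pos 2, read 1 -> (D,1)->write 1,move L,goto B. Now: state=B, head=1, tape[-2..3]=010010 (head:    ^)
Step 8: in state B at pos 1, read 0 -> (B,0)->write 1,move L,goto A. Now: state=A, head=0, tape[-2..3]=010110 (head:   ^)
Step 9: in state A at pos 0, read 0 -> (A,0)->write 1,move L,goto C. Now: state=C, head=-1, tape[-2..3]=011110 (head:  ^)
Step 10: in state C at pos -1, read 1 -> (C,1)->write 0,move R,goto D. Now: state=D, head=0, tape[-2..3]=001110 (head:   ^)
Step 11: in state D at pos 0, read 1 -> (D,1)->write 1,move L,goto B. Now: state=B, head=-1, tape[-2..3]=001110 (head:  ^)
Step 12: in state B at pos -1, read 0 -> (B,0)->write 1,move L,goto A. Now: state=A, head=-2, tape[-3..3]=0011110 (head:  ^)
Step 13: in state A at pos -2, read 0 -> (A,0)->write 1,move L,goto C. Now: state=C, head=-3, tape[-4..3]=00111110 (head:  ^)
Step 14: in state C at pos -3, read 0 -> (C,0)->write 1,move R,goto C. Now: state=C, head=-2, tape[-4..3]=01111110 (head:   ^)
Step 15: in state C at pos -2, read 1 -> (C,1)->write 0,move R,goto D. Now: state=D, head=-1, tape[-4..3]=01011110 (head:    ^)
Step 16: in state D at pos -1, read 1 -> (D,1)->write 1,move L,goto B. Now: state=B, head=-2, tape[-4..3]=01011110 (head:   ^)
Step 17: in state B at pos -2, read 0 -> (B,0)->write 1,move L,goto A. Now: state=A, head=-3, tape[-4..3]=01111110 (head:  ^)
Step 18: in state A at pos -3, read 1 -> (A,1)->write 1,move L,goto H. Now: state=H, head=-4, tape[-5..3]=001111110 (head:  ^)
State H reached at step 18; 18 <= 23 -> yes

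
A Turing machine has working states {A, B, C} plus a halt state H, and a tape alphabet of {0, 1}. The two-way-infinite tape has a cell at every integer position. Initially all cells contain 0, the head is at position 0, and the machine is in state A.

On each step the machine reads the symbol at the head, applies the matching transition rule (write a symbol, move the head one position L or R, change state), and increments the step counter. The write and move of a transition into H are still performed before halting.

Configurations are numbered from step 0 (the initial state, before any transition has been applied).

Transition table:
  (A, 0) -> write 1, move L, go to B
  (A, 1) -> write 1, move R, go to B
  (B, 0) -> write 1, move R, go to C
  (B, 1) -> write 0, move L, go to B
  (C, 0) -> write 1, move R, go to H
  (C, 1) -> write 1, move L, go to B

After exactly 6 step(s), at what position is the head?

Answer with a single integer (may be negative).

Answer: 0

Derivation:
Step 1: in state A at pos 0, read 0 -> (A,0)->write 1,move L,goto B. Now: state=B, head=-1, tape[-2..1]=0010 (head:  ^)
Step 2: in state B at pos -1, read 0 -> (B,0)->write 1,move R,goto C. Now: state=C, head=0, tape[-2..1]=0110 (head:   ^)
Step 3: in state C at pos 0, read 1 -> (C,1)->write 1,move L,goto B. Now: state=B, head=-1, tape[-2..1]=0110 (head:  ^)
Step 4: in state B at pos -1, read 1 -> (B,1)->write 0,move L,goto B. Now: state=B, head=-2, tape[-3..1]=00010 (head:  ^)
Step 5: in state B at pos -2, read 0 -> (B,0)->write 1,move R,goto C. Now: state=C, head=-1, tape[-3..1]=01010 (head:   ^)
Step 6: in state C at pos -1, read 0 -> (C,0)->write 1,move R,goto H. Now: state=H, head=0, tape[-3..1]=01110 (head:    ^)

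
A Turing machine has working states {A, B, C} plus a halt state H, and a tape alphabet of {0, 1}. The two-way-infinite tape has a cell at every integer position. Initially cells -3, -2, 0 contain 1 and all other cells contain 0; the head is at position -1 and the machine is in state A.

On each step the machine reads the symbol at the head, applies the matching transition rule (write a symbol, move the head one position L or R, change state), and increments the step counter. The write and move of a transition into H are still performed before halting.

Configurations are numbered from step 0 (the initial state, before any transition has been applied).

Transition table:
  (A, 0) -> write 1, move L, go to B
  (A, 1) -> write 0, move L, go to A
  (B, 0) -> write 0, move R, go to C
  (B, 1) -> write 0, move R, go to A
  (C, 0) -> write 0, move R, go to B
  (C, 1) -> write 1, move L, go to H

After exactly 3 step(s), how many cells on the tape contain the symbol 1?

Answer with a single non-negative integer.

Answer: 2

Derivation:
Step 1: in state A at pos -1, read 0 -> (A,0)->write 1,move L,goto B. Now: state=B, head=-2, tape[-4..1]=011110 (head:   ^)
Step 2: in state B at pos -2, read 1 -> (B,1)->write 0,move R,goto A. Now: state=A, head=-1, tape[-4..1]=010110 (head:    ^)
Step 3: in state A at pos -1, read 1 -> (A,1)->write 0,move L,goto A. Now: state=A, head=-2, tape[-4..1]=010010 (head:   ^)
Cells containing 1 after step 3: {-3, 0} -> 2 cell(s)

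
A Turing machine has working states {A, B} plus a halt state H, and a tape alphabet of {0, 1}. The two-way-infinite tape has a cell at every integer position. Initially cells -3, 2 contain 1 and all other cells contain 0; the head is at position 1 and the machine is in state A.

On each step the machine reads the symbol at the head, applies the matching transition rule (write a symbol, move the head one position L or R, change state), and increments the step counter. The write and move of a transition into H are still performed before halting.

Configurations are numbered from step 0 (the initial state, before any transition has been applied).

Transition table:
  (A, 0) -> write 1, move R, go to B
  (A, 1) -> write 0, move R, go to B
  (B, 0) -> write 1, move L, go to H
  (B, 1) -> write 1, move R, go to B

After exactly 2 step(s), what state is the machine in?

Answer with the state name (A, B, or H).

Answer: B

Derivation:
Step 1: in state A at pos 1, read 0 -> (A,0)->write 1,move R,goto B. Now: state=B, head=2, tape[-4..3]=01000110 (head:       ^)
Step 2: in state B at pos 2, read 1 -> (B,1)->write 1,move R,goto B. Now: state=B, head=3, tape[-4..4]=010001100 (head:        ^)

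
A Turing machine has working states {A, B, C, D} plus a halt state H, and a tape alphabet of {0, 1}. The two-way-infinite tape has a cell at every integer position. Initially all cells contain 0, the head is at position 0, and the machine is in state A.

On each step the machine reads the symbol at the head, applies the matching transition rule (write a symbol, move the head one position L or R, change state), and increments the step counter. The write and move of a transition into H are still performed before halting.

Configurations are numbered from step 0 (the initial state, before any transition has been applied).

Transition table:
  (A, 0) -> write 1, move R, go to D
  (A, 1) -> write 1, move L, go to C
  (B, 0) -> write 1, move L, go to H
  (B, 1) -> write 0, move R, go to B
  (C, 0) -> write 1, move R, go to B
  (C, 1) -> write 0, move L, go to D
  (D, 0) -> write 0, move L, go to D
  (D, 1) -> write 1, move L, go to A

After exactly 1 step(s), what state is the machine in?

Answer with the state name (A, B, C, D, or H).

Step 1: in state A at pos 0, read 0 -> (A,0)->write 1,move R,goto D. Now: state=D, head=1, tape[-1..2]=0100 (head:   ^)

Answer: D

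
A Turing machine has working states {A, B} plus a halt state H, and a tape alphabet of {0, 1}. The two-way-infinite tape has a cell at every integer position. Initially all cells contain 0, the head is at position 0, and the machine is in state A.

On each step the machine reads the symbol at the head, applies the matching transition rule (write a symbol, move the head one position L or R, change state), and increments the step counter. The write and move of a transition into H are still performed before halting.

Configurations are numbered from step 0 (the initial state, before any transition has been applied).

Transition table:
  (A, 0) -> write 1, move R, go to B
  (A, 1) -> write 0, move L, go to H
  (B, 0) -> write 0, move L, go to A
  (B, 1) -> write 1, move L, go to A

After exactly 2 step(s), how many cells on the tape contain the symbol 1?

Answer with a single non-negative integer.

Answer: 1

Derivation:
Step 1: in state A at pos 0, read 0 -> (A,0)->write 1,move R,goto B. Now: state=B, head=1, tape[-1..2]=0100 (head:   ^)
Step 2: in state B at pos 1, read 0 -> (B,0)->write 0,move L,goto A. Now: state=A, head=0, tape[-1..2]=0100 (head:  ^)
Cells containing 1 after step 2: {0} -> 1 cell(s)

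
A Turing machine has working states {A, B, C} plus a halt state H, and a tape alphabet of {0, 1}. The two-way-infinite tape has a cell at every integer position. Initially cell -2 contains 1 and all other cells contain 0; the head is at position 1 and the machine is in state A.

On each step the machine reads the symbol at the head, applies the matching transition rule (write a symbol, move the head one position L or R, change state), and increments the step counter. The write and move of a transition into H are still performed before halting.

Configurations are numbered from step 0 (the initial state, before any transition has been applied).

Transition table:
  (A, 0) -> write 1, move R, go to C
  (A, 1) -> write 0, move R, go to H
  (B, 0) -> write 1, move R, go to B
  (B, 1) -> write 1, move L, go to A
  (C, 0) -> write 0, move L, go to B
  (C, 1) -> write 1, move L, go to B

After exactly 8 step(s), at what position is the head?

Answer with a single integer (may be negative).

Answer: -1

Derivation:
Step 1: in state A at pos 1, read 0 -> (A,0)->write 1,move R,goto C. Now: state=C, head=2, tape[-3..3]=0100100 (head:      ^)
Step 2: in state C at pos 2, read 0 -> (C,0)->write 0,move L,goto B. Now: state=B, head=1, tape[-3..3]=0100100 (head:     ^)
Step 3: in state B at pos 1, read 1 -> (B,1)->write 1,move L,goto A. Now: state=A, head=0, tape[-3..3]=0100100 (head:    ^)
Step 4: in state A at pos 0, read 0 -> (A,0)->write 1,move R,goto C. Now: state=C, head=1, tape[-3..3]=0101100 (head:     ^)
Step 5: in state C at pos 1, read 1 -> (C,1)->write 1,move L,goto B. Now: state=B, head=0, tape[-3..3]=0101100 (head:    ^)
Step 6: in state B at pos 0, read 1 -> (B,1)->write 1,move L,goto A. Now: state=A, head=-1, tape[-3..3]=0101100 (head:   ^)
Step 7: in state A at pos -1, read 0 -> (A,0)->write 1,move R,goto C. Now: state=C, head=0, tape[-3..3]=0111100 (head:    ^)
Step 8: in state C at pos 0, read 1 -> (C,1)->write 1,move L,goto B. Now: state=B, head=-1, tape[-3..3]=0111100 (head:   ^)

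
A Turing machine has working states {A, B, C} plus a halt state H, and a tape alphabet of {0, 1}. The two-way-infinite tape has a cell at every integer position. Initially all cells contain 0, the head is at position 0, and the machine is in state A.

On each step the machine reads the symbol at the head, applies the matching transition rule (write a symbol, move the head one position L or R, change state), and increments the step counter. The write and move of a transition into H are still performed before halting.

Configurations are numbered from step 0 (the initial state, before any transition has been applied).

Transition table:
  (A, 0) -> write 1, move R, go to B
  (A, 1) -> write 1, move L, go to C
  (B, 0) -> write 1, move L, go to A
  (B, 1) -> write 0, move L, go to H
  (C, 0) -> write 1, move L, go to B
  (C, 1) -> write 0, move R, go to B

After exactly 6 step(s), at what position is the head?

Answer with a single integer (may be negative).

Step 1: in state A at pos 0, read 0 -> (A,0)->write 1,move R,goto B. Now: state=B, head=1, tape[-1..2]=0100 (head:   ^)
Step 2: in state B at pos 1, read 0 -> (B,0)->write 1,move L,goto A. Now: state=A, head=0, tape[-1..2]=0110 (head:  ^)
Step 3: in state A at pos 0, read 1 -> (A,1)->write 1,move L,goto C. Now: state=C, head=-1, tape[-2..2]=00110 (head:  ^)
Step 4: in state C at pos -1, read 0 -> (C,0)->write 1,move L,goto B. Now: state=B, head=-2, tape[-3..2]=001110 (head:  ^)
Step 5: in state B at pos -2, read 0 -> (B,0)->write 1,move L,goto A. Now: state=A, head=-3, tape[-4..2]=0011110 (head:  ^)
Step 6: in state A at pos -3, read 0 -> (A,0)->write 1,move R,goto B. Now: state=B, head=-2, tape[-4..2]=0111110 (head:   ^)

Answer: -2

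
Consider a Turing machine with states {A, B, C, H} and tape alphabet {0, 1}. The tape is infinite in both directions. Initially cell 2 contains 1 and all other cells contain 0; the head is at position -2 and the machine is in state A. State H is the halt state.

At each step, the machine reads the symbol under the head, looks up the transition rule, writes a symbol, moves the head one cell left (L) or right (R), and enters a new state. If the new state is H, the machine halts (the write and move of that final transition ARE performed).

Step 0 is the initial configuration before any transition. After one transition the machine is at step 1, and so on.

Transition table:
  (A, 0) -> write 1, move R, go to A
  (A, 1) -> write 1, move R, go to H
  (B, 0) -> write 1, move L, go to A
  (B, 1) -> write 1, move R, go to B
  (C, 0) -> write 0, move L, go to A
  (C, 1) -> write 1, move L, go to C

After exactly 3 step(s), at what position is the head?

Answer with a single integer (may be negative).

Step 1: in state A at pos -2, read 0 -> (A,0)->write 1,move R,goto A. Now: state=A, head=-1, tape[-3..3]=0100010 (head:   ^)
Step 2: in state A at pos -1, read 0 -> (A,0)->write 1,move R,goto A. Now: state=A, head=0, tape[-3..3]=0110010 (head:    ^)
Step 3: in state A at pos 0, read 0 -> (A,0)->write 1,move R,goto A. Now: state=A, head=1, tape[-3..3]=0111010 (head:     ^)

Answer: 1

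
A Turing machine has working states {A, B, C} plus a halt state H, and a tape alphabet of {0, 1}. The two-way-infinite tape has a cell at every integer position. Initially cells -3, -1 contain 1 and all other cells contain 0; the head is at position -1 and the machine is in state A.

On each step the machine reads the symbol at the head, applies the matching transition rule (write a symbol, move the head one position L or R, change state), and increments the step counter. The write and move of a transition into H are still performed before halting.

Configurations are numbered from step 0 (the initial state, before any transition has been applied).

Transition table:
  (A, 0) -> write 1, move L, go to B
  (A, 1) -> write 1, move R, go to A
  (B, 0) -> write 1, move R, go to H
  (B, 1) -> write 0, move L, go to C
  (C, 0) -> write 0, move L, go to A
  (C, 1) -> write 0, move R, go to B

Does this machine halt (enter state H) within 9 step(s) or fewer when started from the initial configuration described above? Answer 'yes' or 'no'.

Answer: no

Derivation:
Step 1: in state A at pos -1, read 1 -> (A,1)->write 1,move R,goto A. Now: state=A, head=0, tape[-4..1]=010100 (head:     ^)
Step 2: in state A at pos 0, read 0 -> (A,0)->write 1,move L,goto B. Now: state=B, head=-1, tape[-4..1]=010110 (head:    ^)
Step 3: in state B at pos -1, read 1 -> (B,1)->write 0,move L,goto C. Now: state=C, head=-2, tape[-4..1]=010010 (head:   ^)
Step 4: in state C at pos -2, read 0 -> (C,0)->write 0,move L,goto A. Now: state=A, head=-3, tape[-4..1]=010010 (head:  ^)
Step 5: in state A at pos -3, read 1 -> (A,1)->write 1,move R,goto A. Now: state=A, head=-2, tape[-4..1]=010010 (head:   ^)
Step 6: in state A at pos -2, read 0 -> (A,0)->write 1,move L,goto B. Now: state=B, head=-3, tape[-4..1]=011010 (head:  ^)
Step 7: in state B at pos -3, read 1 -> (B,1)->write 0,move L,goto C. Now: state=C, head=-4, tape[-5..1]=0001010 (head:  ^)
Step 8: in state C at pos -4, read 0 -> (C,0)->write 0,move L,goto A. Now: state=A, head=-5, tape[-6..1]=00001010 (head:  ^)
Step 9: in state A at pos -5, read 0 -> (A,0)->write 1,move L,goto B. Now: state=B, head=-6, tape[-7..1]=001001010 (head:  ^)
After 9 step(s): state = B (not H) -> not halted within 9 -> no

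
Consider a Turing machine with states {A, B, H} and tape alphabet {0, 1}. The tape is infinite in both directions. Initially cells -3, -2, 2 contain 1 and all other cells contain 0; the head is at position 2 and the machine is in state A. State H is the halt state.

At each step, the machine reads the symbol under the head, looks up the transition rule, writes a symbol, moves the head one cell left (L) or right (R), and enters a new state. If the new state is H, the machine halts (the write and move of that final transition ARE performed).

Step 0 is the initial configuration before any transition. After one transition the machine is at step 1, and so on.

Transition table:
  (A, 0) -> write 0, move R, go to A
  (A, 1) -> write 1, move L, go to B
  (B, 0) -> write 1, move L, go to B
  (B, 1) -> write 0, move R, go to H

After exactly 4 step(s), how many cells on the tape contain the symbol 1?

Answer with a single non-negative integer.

Step 1: in state A at pos 2, read 1 -> (A,1)->write 1,move L,goto B. Now: state=B, head=1, tape[-4..3]=01100010 (head:      ^)
Step 2: in state B at pos 1, read 0 -> (B,0)->write 1,move L,goto B. Now: state=B, head=0, tape[-4..3]=01100110 (head:     ^)
Step 3: in state B at pos 0, read 0 -> (B,0)->write 1,move L,goto B. Now: state=B, head=-1, tape[-4..3]=01101110 (head:    ^)
Step 4: in state B at pos -1, read 0 -> (B,0)->write 1,move L,goto B. Now: state=B, head=-2, tape[-4..3]=01111110 (head:   ^)
Cells containing 1 after step 4: {-3, -2, -1, 0, 1, 2} -> 6 cell(s)

Answer: 6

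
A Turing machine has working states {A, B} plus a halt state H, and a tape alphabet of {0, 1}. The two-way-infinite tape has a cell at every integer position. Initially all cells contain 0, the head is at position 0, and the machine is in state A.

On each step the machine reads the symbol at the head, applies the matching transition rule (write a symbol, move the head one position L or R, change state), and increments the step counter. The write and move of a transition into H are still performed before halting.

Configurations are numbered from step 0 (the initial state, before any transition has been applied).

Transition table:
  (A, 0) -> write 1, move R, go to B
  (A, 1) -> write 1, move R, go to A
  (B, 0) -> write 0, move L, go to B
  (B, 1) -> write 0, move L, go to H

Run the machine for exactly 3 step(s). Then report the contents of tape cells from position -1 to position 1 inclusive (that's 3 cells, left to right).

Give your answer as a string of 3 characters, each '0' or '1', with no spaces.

Step 1: in state A at pos 0, read 0 -> (A,0)->write 1,move R,goto B. Now: state=B, head=1, tape[-1..2]=0100 (head:   ^)
Step 2: in state B at pos 1, read 0 -> (B,0)->write 0,move L,goto B. Now: state=B, head=0, tape[-1..2]=0100 (head:  ^)
Step 3: in state B at pos 0, read 1 -> (B,1)->write 0,move L,goto H. Now: state=H, head=-1, tape[-2..2]=00000 (head:  ^)

Answer: 000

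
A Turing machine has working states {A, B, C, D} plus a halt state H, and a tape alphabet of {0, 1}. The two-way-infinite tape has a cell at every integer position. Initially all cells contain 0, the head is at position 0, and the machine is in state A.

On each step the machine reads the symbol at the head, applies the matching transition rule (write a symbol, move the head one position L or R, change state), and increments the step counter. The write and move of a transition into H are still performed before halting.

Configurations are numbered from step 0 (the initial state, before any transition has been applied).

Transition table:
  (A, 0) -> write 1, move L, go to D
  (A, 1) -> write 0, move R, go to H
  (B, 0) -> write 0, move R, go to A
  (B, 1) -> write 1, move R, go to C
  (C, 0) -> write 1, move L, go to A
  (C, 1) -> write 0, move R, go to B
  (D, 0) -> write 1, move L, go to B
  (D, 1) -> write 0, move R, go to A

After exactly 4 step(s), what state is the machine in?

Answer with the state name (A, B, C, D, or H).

Step 1: in state A at pos 0, read 0 -> (A,0)->write 1,move L,goto D. Now: state=D, head=-1, tape[-2..1]=0010 (head:  ^)
Step 2: in state D at pos -1, read 0 -> (D,0)->write 1,move L,goto B. Now: state=B, head=-2, tape[-3..1]=00110 (head:  ^)
Step 3: in state B at pos -2, read 0 -> (B,0)->write 0,move R,goto A. Now: state=A, head=-1, tape[-3..1]=00110 (head:   ^)
Step 4: in state A at pos -1, read 1 -> (A,1)->write 0,move R,goto H. Now: state=H, head=0, tape[-3..1]=00010 (head:    ^)

Answer: H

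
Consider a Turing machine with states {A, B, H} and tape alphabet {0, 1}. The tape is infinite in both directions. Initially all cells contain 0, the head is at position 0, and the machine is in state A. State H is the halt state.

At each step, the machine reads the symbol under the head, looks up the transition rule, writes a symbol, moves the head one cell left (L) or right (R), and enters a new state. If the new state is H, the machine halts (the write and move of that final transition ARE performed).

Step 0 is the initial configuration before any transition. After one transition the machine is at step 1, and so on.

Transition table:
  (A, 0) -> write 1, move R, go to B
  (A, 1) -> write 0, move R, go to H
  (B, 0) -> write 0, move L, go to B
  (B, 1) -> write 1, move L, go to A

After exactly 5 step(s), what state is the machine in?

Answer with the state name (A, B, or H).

Answer: A

Derivation:
Step 1: in state A at pos 0, read 0 -> (A,0)->write 1,move R,goto B. Now: state=B, head=1, tape[-1..2]=0100 (head:   ^)
Step 2: in state B at pos 1, read 0 -> (B,0)->write 0,move L,goto B. Now: state=B, head=0, tape[-1..2]=0100 (head:  ^)
Step 3: in state B at pos 0, read 1 -> (B,1)->write 1,move L,goto A. Now: state=A, head=-1, tape[-2..2]=00100 (head:  ^)
Step 4: in state A at pos -1, read 0 -> (A,0)->write 1,move R,goto B. Now: state=B, head=0, tape[-2..2]=01100 (head:   ^)
Step 5: in state B at pos 0, read 1 -> (B,1)->write 1,move L,goto A. Now: state=A, head=-1, tape[-2..2]=01100 (head:  ^)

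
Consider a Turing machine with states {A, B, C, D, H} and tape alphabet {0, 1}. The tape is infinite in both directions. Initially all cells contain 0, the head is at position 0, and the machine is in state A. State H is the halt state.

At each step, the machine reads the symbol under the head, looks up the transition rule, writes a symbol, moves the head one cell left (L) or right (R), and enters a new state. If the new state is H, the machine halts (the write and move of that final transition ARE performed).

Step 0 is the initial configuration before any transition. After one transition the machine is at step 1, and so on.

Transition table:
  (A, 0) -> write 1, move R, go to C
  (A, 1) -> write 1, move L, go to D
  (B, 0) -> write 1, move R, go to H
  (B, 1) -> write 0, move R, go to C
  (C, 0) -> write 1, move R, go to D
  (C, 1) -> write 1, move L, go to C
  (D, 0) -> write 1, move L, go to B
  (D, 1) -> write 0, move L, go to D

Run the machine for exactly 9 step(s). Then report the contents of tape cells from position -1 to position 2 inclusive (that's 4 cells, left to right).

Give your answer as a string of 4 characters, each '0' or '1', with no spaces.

Answer: 0000

Derivation:
Step 1: in state A at pos 0, read 0 -> (A,0)->write 1,move R,goto C. Now: state=C, head=1, tape[-1..2]=0100 (head:   ^)
Step 2: in state C at pos 1, read 0 -> (C,0)->write 1,move R,goto D. Now: state=D, head=2, tape[-1..3]=01100 (head:    ^)
Step 3: in state D at pos 2, read 0 -> (D,0)->write 1,move L,goto B. Now: state=B, head=1, tape[-1..3]=01110 (head:   ^)
Step 4: in state B at pos 1, read 1 -> (B,1)->write 0,move R,goto C. Now: state=C, head=2, tape[-1..3]=01010 (head:    ^)
Step 5: in state C at pos 2, read 1 -> (C,1)->write 1,move L,goto C. Now: state=C, head=1, tape[-1..3]=01010 (head:   ^)
Step 6: in state C at pos 1, read 0 -> (C,0)->write 1,move R,goto D. Now: state=D, head=2, tape[-1..3]=01110 (head:    ^)
Step 7: in state D at pos 2, read 1 -> (D,1)->write 0,move L,goto D. Now: state=D, head=1, tape[-1..3]=01100 (head:   ^)
Step 8: in state D at pos 1, read 1 -> (D,1)->write 0,move L,goto D. Now: state=D, head=0, tape[-1..3]=01000 (head:  ^)
Step 9: in state D at pos 0, read 1 -> (D,1)->write 0,move L,goto D. Now: state=D, head=-1, tape[-2..3]=000000 (head:  ^)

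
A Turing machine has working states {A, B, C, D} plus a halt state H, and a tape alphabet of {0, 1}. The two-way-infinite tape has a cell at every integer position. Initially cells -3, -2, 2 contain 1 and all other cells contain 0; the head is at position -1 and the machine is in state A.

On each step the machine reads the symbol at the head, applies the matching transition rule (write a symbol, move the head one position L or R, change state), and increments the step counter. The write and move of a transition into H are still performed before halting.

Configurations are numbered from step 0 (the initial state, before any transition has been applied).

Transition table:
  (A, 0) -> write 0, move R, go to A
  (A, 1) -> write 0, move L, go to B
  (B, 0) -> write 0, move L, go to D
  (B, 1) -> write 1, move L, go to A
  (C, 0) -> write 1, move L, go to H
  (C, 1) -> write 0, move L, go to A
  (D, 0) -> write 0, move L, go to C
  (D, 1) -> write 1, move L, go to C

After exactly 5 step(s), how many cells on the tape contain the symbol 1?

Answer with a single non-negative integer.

Step 1: in state A at pos -1, read 0 -> (A,0)->write 0,move R,goto A. Now: state=A, head=0, tape[-4..3]=01100010 (head:     ^)
Step 2: in state A at pos 0, read 0 -> (A,0)->write 0,move R,goto A. Now: state=A, head=1, tape[-4..3]=01100010 (head:      ^)
Step 3: in state A at pos 1, read 0 -> (A,0)->write 0,move R,goto A. Now: state=A, head=2, tape[-4..3]=01100010 (head:       ^)
Step 4: in state A at pos 2, read 1 -> (A,1)->write 0,move L,goto B. Now: state=B, head=1, tape[-4..3]=01100000 (head:      ^)
Step 5: in state B at pos 1, read 0 -> (B,0)->write 0,move L,goto D. Now: state=D, head=0, tape[-4..3]=01100000 (head:     ^)
Cells containing 1 after step 5: {-3, -2} -> 2 cell(s)

Answer: 2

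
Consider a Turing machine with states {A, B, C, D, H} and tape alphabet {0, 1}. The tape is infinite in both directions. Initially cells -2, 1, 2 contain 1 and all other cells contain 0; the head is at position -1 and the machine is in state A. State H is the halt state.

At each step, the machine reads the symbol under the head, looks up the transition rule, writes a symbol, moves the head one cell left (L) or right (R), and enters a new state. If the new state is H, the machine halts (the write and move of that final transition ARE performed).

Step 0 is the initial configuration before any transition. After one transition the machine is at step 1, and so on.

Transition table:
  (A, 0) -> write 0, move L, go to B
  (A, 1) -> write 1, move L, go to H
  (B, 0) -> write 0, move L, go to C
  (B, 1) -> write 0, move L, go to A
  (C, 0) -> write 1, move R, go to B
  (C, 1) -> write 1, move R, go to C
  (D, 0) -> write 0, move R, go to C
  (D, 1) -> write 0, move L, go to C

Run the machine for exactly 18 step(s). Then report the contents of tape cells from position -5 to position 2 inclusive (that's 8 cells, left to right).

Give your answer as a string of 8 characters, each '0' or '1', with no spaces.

Answer: 11111011

Derivation:
Step 1: in state A at pos -1, read 0 -> (A,0)->write 0,move L,goto B. Now: state=B, head=-2, tape[-3..3]=0100110 (head:  ^)
Step 2: in state B at pos -2, read 1 -> (B,1)->write 0,move L,goto A. Now: state=A, head=-3, tape[-4..3]=00000110 (head:  ^)
Step 3: in state A at pos -3, read 0 -> (A,0)->write 0,move L,goto B. Now: state=B, head=-4, tape[-5..3]=000000110 (head:  ^)
Step 4: in state B at pos -4, read 0 -> (B,0)->write 0,move L,goto C. Now: state=C, head=-5, tape[-6..3]=0000000110 (head:  ^)
Step 5: in state C at pos -5, read 0 -> (C,0)->write 1,move R,goto B. Now: state=B, head=-4, tape[-6..3]=0100000110 (head:   ^)
Step 6: in state B at pos -4, read 0 -> (B,0)->write 0,move L,goto C. Now: state=C, head=-5, tape[-6..3]=0100000110 (head:  ^)
Step 7: in state C at pos -5, read 1 -> (C,1)->write 1,move R,goto C. Now: state=C, head=-4, tape[-6..3]=0100000110 (head:   ^)
Step 8: in state C at pos -4, read 0 -> (C,0)->write 1,move R,goto B. Now: state=B, head=-3, tape[-6..3]=0110000110 (head:    ^)
Step 9: in state B at pos -3, read 0 -> (B,0)->write 0,move L,goto C. Now: state=C, head=-4, tape[-6..3]=0110000110 (head:   ^)
Step 10: in state C at pos -4, read 1 -> (C,1)->write 1,move R,goto C. Now: state=C, head=-3, tape[-6..3]=0110000110 (head:    ^)
Step 11: in state C at pos -3, read 0 -> (C,0)->write 1,move R,goto B. Now: state=B, head=-2, tape[-6..3]=0111000110 (head:     ^)
Step 12: in state B at pos -2, read 0 -> (B,0)->write 0,move L,goto C. Now: state=C, head=-3, tape[-6..3]=0111000110 (head:    ^)
Step 13: in state C at pos -3, read 1 -> (C,1)->write 1,move R,goto C. Now: state=C, head=-2, tape[-6..3]=0111000110 (head:     ^)
Step 14: in state C at pos -2, read 0 -> (C,0)->write 1,move R,goto B. Now: state=B, head=-1, tape[-6..3]=0111100110 (head:      ^)
Step 15: in state B at pos -1, read 0 -> (B,0)->write 0,move L,goto C. Now: state=C, head=-2, tape[-6..3]=0111100110 (head:     ^)
Step 16: in state C at pos -2, read 1 -> (C,1)->write 1,move R,goto C. Now: state=C, head=-1, tape[-6..3]=0111100110 (head:      ^)
Step 17: in state C at pos -1, read 0 -> (C,0)->write 1,move R,goto B. Now: state=B, head=0, tape[-6..3]=0111110110 (head:       ^)
Step 18: in state B at pos 0, read 0 -> (B,0)->write 0,move L,goto C. Now: state=C, head=-1, tape[-6..3]=0111110110 (head:      ^)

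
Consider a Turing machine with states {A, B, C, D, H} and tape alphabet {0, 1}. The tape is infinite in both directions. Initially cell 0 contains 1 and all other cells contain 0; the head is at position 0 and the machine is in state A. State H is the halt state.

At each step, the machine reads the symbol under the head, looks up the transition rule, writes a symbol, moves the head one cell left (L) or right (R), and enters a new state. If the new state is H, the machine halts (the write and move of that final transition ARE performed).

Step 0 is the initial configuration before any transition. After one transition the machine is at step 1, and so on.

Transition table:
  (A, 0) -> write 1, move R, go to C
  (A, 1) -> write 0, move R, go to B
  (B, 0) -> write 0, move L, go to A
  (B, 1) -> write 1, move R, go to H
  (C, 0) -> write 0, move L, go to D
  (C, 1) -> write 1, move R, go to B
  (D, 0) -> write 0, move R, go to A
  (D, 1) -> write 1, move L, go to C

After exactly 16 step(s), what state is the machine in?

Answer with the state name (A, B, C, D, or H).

Step 1: in state A at pos 0, read 1 -> (A,1)->write 0,move R,goto B. Now: state=B, head=1, tape[-1..2]=0000 (head:   ^)
Step 2: in state B at pos 1, read 0 -> (B,0)->write 0,move L,goto A. Now: state=A, head=0, tape[-1..2]=0000 (head:  ^)
Step 3: in state A at pos 0, read 0 -> (A,0)->write 1,move R,goto C. Now: state=C, head=1, tape[-1..2]=0100 (head:   ^)
Step 4: in state C at pos 1, read 0 -> (C,0)->write 0,move L,goto D. Now: state=D, head=0, tape[-1..2]=0100 (head:  ^)
Step 5: in state D at pos 0, read 1 -> (D,1)->write 1,move L,goto C. Now: state=C, head=-1, tape[-2..2]=00100 (head:  ^)
Step 6: in state C at pos -1, read 0 -> (C,0)->write 0,move L,goto D. Now: state=D, head=-2, tape[-3..2]=000100 (head:  ^)
Step 7: in state D at pos -2, read 0 -> (D,0)->write 0,move R,goto A. Now: state=A, head=-1, tape[-3..2]=000100 (head:   ^)
Step 8: in state A at pos -1, read 0 -> (A,0)->write 1,move R,goto C. Now: state=C, head=0, tape[-3..2]=001100 (head:    ^)
Step 9: in state C at pos 0, read 1 -> (C,1)->write 1,move R,goto B. Now: state=B, head=1, tape[-3..2]=001100 (head:     ^)
Step 10: in state B at pos 1, read 0 -> (B,0)->write 0,move L,goto A. Now: state=A, head=0, tape[-3..2]=001100 (head:    ^)
Step 11: in state A at pos 0, read 1 -> (A,1)->write 0,move R,goto B. Now: state=B, head=1, tape[-3..2]=001000 (head:     ^)
Step 12: in state B at pos 1, read 0 -> (B,0)->write 0,move L,goto A. Now: state=A, head=0, tape[-3..2]=001000 (head:    ^)
Step 13: in state A at pos 0, read 0 -> (A,0)->write 1,move R,goto C. Now: state=C, head=1, tape[-3..2]=001100 (head:     ^)
Step 14: in state C at pos 1, read 0 -> (C,0)->write 0,move L,goto D. Now: state=D, head=0, tape[-3..2]=001100 (head:    ^)
Step 15: in state D at pos 0, read 1 -> (D,1)->write 1,move L,goto C. Now: state=C, head=-1, tape[-3..2]=001100 (head:   ^)
Step 16: in state C at pos -1, read 1 -> (C,1)->write 1,move R,goto B. Now: state=B, head=0, tape[-3..2]=001100 (head:    ^)

Answer: B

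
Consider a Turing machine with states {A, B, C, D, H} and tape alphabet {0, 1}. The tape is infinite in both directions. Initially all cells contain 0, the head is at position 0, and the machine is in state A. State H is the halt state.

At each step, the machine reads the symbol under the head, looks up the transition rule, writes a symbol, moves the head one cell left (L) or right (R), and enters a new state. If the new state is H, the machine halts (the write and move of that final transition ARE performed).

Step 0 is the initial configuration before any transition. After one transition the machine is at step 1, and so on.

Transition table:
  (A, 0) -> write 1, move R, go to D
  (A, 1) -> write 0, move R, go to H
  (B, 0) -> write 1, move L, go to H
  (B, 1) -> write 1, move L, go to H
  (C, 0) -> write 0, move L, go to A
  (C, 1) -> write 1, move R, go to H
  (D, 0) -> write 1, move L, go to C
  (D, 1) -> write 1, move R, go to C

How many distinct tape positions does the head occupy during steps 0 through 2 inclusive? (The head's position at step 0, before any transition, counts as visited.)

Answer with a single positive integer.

Answer: 2

Derivation:
Step 1: in state A at pos 0, read 0 -> (A,0)->write 1,move R,goto D. Now: state=D, head=1, tape[-1..2]=0100 (head:   ^)
Step 2: in state D at pos 1, read 0 -> (D,0)->write 1,move L,goto C. Now: state=C, head=0, tape[-1..2]=0110 (head:  ^)
Head positions at steps 0..2: starting at 0, distinct positions visited = {0, 1} -> 2 position(s)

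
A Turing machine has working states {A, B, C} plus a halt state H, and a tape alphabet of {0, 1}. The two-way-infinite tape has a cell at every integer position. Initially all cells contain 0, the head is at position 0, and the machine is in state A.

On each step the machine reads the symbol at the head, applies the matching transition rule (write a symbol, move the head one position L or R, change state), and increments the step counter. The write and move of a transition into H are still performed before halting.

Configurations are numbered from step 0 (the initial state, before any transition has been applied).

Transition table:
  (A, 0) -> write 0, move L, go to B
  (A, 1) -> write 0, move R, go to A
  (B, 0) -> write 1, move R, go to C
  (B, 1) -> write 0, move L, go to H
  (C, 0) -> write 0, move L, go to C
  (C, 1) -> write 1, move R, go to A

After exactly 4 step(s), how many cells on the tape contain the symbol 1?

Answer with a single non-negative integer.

Answer: 1

Derivation:
Step 1: in state A at pos 0, read 0 -> (A,0)->write 0,move L,goto B. Now: state=B, head=-1, tape[-2..1]=0000 (head:  ^)
Step 2: in state B at pos -1, read 0 -> (B,0)->write 1,move R,goto C. Now: state=C, head=0, tape[-2..1]=0100 (head:   ^)
Step 3: in state C at pos 0, read 0 -> (C,0)->write 0,move L,goto C. Now: state=C, head=-1, tape[-2..1]=0100 (head:  ^)
Step 4: in state C at pos -1, read 1 -> (C,1)->write 1,move R,goto A. Now: state=A, head=0, tape[-2..1]=0100 (head:   ^)
Cells containing 1 after step 4: {-1} -> 1 cell(s)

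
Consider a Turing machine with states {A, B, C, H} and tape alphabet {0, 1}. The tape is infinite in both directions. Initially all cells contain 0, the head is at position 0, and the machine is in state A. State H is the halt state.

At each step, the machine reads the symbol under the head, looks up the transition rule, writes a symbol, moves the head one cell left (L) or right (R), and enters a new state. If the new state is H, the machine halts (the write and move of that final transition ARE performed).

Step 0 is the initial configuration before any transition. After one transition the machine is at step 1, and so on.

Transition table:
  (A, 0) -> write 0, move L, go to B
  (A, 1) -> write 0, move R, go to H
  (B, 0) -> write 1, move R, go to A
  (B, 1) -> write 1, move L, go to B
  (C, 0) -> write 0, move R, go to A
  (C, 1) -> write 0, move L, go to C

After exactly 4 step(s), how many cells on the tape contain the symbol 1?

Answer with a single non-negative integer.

Step 1: in state A at pos 0, read 0 -> (A,0)->write 0,move L,goto B. Now: state=B, head=-1, tape[-2..1]=0000 (head:  ^)
Step 2: in state B at pos -1, read 0 -> (B,0)->write 1,move R,goto A. Now: state=A, head=0, tape[-2..1]=0100 (head:   ^)
Step 3: in state A at pos 0, read 0 -> (A,0)->write 0,move L,goto B. Now: state=B, head=-1, tape[-2..1]=0100 (head:  ^)
Step 4: in state B at pos -1, read 1 -> (B,1)->write 1,move L,goto B. Now: state=B, head=-2, tape[-3..1]=00100 (head:  ^)
Cells containing 1 after step 4: {-1} -> 1 cell(s)

Answer: 1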